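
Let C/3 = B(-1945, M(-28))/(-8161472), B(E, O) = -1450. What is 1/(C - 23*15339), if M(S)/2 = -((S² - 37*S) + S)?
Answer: -4080736/1439671416417 ≈ -2.8345e-6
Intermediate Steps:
M(S) = -2*S² + 72*S (M(S) = 2*(-((S² - 37*S) + S)) = 2*(-(S² - 36*S)) = 2*(-S² + 36*S) = -2*S² + 72*S)
C = 2175/4080736 (C = 3*(-1450/(-8161472)) = 3*(-1450*(-1/8161472)) = 3*(725/4080736) = 2175/4080736 ≈ 0.00053299)
1/(C - 23*15339) = 1/(2175/4080736 - 23*15339) = 1/(2175/4080736 - 352797) = 1/(-1439671416417/4080736) = -4080736/1439671416417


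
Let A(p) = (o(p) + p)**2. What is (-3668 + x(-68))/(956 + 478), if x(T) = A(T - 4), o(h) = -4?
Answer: 1054/717 ≈ 1.4700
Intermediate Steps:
A(p) = (-4 + p)**2
x(T) = (-8 + T)**2 (x(T) = (-4 + (T - 4))**2 = (-4 + (-4 + T))**2 = (-8 + T)**2)
(-3668 + x(-68))/(956 + 478) = (-3668 + (-8 - 68)**2)/(956 + 478) = (-3668 + (-76)**2)/1434 = (-3668 + 5776)*(1/1434) = 2108*(1/1434) = 1054/717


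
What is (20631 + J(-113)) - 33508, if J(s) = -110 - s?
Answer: -12874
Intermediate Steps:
(20631 + J(-113)) - 33508 = (20631 + (-110 - 1*(-113))) - 33508 = (20631 + (-110 + 113)) - 33508 = (20631 + 3) - 33508 = 20634 - 33508 = -12874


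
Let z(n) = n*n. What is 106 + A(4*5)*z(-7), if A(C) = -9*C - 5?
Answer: -8959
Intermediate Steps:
z(n) = n²
A(C) = -5 - 9*C
106 + A(4*5)*z(-7) = 106 + (-5 - 36*5)*(-7)² = 106 + (-5 - 9*20)*49 = 106 + (-5 - 180)*49 = 106 - 185*49 = 106 - 9065 = -8959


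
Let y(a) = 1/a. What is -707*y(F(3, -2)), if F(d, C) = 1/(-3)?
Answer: 2121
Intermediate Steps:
F(d, C) = -1/3
-707*y(F(3, -2)) = -707/(-1/3) = -707*(-3) = 2121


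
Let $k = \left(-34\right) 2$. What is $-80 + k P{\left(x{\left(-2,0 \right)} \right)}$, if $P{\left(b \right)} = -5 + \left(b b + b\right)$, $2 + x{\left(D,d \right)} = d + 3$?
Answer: $124$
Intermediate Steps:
$x{\left(D,d \right)} = 1 + d$ ($x{\left(D,d \right)} = -2 + \left(d + 3\right) = -2 + \left(3 + d\right) = 1 + d$)
$k = -68$
$P{\left(b \right)} = -5 + b + b^{2}$ ($P{\left(b \right)} = -5 + \left(b^{2} + b\right) = -5 + \left(b + b^{2}\right) = -5 + b + b^{2}$)
$-80 + k P{\left(x{\left(-2,0 \right)} \right)} = -80 - 68 \left(-5 + \left(1 + 0\right) + \left(1 + 0\right)^{2}\right) = -80 - 68 \left(-5 + 1 + 1^{2}\right) = -80 - 68 \left(-5 + 1 + 1\right) = -80 - -204 = -80 + 204 = 124$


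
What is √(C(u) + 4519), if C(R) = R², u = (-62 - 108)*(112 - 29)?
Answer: √199096619 ≈ 14110.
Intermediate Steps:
u = -14110 (u = -170*83 = -14110)
√(C(u) + 4519) = √((-14110)² + 4519) = √(199092100 + 4519) = √199096619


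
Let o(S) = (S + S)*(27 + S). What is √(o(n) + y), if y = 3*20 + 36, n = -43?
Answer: 8*√23 ≈ 38.367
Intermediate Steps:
o(S) = 2*S*(27 + S) (o(S) = (2*S)*(27 + S) = 2*S*(27 + S))
y = 96 (y = 60 + 36 = 96)
√(o(n) + y) = √(2*(-43)*(27 - 43) + 96) = √(2*(-43)*(-16) + 96) = √(1376 + 96) = √1472 = 8*√23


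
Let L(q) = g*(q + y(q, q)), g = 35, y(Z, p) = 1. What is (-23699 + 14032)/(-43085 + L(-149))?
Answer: 1381/6895 ≈ 0.20029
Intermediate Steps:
L(q) = 35 + 35*q (L(q) = 35*(q + 1) = 35*(1 + q) = 35 + 35*q)
(-23699 + 14032)/(-43085 + L(-149)) = (-23699 + 14032)/(-43085 + (35 + 35*(-149))) = -9667/(-43085 + (35 - 5215)) = -9667/(-43085 - 5180) = -9667/(-48265) = -9667*(-1/48265) = 1381/6895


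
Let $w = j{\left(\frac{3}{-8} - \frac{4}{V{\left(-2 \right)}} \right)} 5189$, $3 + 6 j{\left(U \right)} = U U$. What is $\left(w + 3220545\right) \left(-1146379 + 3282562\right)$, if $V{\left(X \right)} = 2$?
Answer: $\frac{881222640891481}{128} \approx 6.8845 \cdot 10^{12}$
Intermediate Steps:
$j{\left(U \right)} = - \frac{1}{2} + \frac{U^{2}}{6}$ ($j{\left(U \right)} = - \frac{1}{2} + \frac{U U}{6} = - \frac{1}{2} + \frac{U^{2}}{6}$)
$w = \frac{876941}{384}$ ($w = \left(- \frac{1}{2} + \frac{\left(\frac{3}{-8} - \frac{4}{2}\right)^{2}}{6}\right) 5189 = \left(- \frac{1}{2} + \frac{\left(3 \left(- \frac{1}{8}\right) - 2\right)^{2}}{6}\right) 5189 = \left(- \frac{1}{2} + \frac{\left(- \frac{3}{8} - 2\right)^{2}}{6}\right) 5189 = \left(- \frac{1}{2} + \frac{\left(- \frac{19}{8}\right)^{2}}{6}\right) 5189 = \left(- \frac{1}{2} + \frac{1}{6} \cdot \frac{361}{64}\right) 5189 = \left(- \frac{1}{2} + \frac{361}{384}\right) 5189 = \frac{169}{384} \cdot 5189 = \frac{876941}{384} \approx 2283.7$)
$\left(w + 3220545\right) \left(-1146379 + 3282562\right) = \left(\frac{876941}{384} + 3220545\right) \left(-1146379 + 3282562\right) = \frac{1237566221}{384} \cdot 2136183 = \frac{881222640891481}{128}$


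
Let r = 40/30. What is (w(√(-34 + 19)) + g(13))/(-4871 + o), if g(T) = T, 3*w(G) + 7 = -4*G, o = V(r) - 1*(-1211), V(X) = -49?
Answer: -32/11127 + 4*I*√15/11127 ≈ -0.0028759 + 0.0013923*I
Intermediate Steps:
r = 4/3 (r = 40*(1/30) = 4/3 ≈ 1.3333)
o = 1162 (o = -49 - 1*(-1211) = -49 + 1211 = 1162)
w(G) = -7/3 - 4*G/3 (w(G) = -7/3 + (-4*G)/3 = -7/3 - 4*G/3)
(w(√(-34 + 19)) + g(13))/(-4871 + o) = ((-7/3 - 4*√(-34 + 19)/3) + 13)/(-4871 + 1162) = ((-7/3 - 4*I*√15/3) + 13)/(-3709) = ((-7/3 - 4*I*√15/3) + 13)*(-1/3709) = (32/3 - 4*I*√15/3)*(-1/3709) = -32/11127 + 4*I*√15/11127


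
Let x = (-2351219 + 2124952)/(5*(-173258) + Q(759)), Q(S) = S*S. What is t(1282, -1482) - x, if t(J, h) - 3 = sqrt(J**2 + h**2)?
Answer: 644360/290209 + 2*sqrt(959962) ≈ 1961.8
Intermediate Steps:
Q(S) = S**2
t(J, h) = 3 + sqrt(J**2 + h**2)
x = 226267/290209 (x = (-2351219 + 2124952)/(5*(-173258) + 759**2) = -226267/(-866290 + 576081) = -226267/(-290209) = -226267*(-1/290209) = 226267/290209 ≈ 0.77967)
t(1282, -1482) - x = (3 + sqrt(1282**2 + (-1482)**2)) - 1*226267/290209 = (3 + sqrt(1643524 + 2196324)) - 226267/290209 = (3 + sqrt(3839848)) - 226267/290209 = (3 + 2*sqrt(959962)) - 226267/290209 = 644360/290209 + 2*sqrt(959962)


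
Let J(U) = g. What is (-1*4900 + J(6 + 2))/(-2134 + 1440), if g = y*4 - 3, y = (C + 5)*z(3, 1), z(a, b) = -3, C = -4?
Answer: 4915/694 ≈ 7.0821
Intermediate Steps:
y = -3 (y = (-4 + 5)*(-3) = 1*(-3) = -3)
g = -15 (g = -3*4 - 3 = -12 - 3 = -15)
J(U) = -15
(-1*4900 + J(6 + 2))/(-2134 + 1440) = (-1*4900 - 15)/(-2134 + 1440) = (-4900 - 15)/(-694) = -4915*(-1/694) = 4915/694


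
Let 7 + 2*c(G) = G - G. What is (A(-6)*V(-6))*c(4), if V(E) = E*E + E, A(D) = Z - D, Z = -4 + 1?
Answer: -315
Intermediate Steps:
c(G) = -7/2 (c(G) = -7/2 + (G - G)/2 = -7/2 + (½)*0 = -7/2 + 0 = -7/2)
Z = -3
A(D) = -3 - D
V(E) = E + E² (V(E) = E² + E = E + E²)
(A(-6)*V(-6))*c(4) = ((-3 - 1*(-6))*(-6*(1 - 6)))*(-7/2) = ((-3 + 6)*(-6*(-5)))*(-7/2) = (3*30)*(-7/2) = 90*(-7/2) = -315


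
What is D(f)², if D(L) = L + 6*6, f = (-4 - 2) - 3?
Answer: 729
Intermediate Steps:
f = -9 (f = -6 - 3 = -9)
D(L) = 36 + L (D(L) = L + 36 = 36 + L)
D(f)² = (36 - 9)² = 27² = 729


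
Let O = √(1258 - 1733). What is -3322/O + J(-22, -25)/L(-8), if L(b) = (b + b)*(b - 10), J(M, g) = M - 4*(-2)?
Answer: -7/144 + 3322*I*√19/95 ≈ -0.048611 + 152.42*I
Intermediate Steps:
J(M, g) = 8 + M (J(M, g) = M + 8 = 8 + M)
O = 5*I*√19 (O = √(-475) = 5*I*√19 ≈ 21.794*I)
L(b) = 2*b*(-10 + b) (L(b) = (2*b)*(-10 + b) = 2*b*(-10 + b))
-3322/O + J(-22, -25)/L(-8) = -3322*(-I*√19/95) + (8 - 22)/((2*(-8)*(-10 - 8))) = -(-3322)*I*√19/95 - 14/(2*(-8)*(-18)) = 3322*I*√19/95 - 14/288 = 3322*I*√19/95 - 14*1/288 = 3322*I*√19/95 - 7/144 = -7/144 + 3322*I*√19/95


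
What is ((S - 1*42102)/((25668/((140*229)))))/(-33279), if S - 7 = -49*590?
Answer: 569105075/213551343 ≈ 2.6650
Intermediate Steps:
S = -28903 (S = 7 - 49*590 = 7 - 28910 = -28903)
((S - 1*42102)/((25668/((140*229)))))/(-33279) = ((-28903 - 1*42102)/((25668/((140*229)))))/(-33279) = ((-28903 - 42102)/((25668/32060)))*(-1/33279) = -71005/(25668*(1/32060))*(-1/33279) = -71005/6417/8015*(-1/33279) = -71005*8015/6417*(-1/33279) = -569105075/6417*(-1/33279) = 569105075/213551343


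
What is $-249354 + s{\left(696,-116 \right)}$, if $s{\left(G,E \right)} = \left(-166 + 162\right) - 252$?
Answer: $-249610$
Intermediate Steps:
$s{\left(G,E \right)} = -256$ ($s{\left(G,E \right)} = -4 - 252 = -256$)
$-249354 + s{\left(696,-116 \right)} = -249354 - 256 = -249610$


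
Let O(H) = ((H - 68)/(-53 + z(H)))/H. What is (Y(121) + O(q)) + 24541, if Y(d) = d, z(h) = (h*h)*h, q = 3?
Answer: 147977/6 ≈ 24663.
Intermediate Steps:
z(h) = h³ (z(h) = h²*h = h³)
O(H) = (-68 + H)/(H*(-53 + H³)) (O(H) = ((H - 68)/(-53 + H³))/H = ((-68 + H)/(-53 + H³))/H = (-68 + H)/(H*(-53 + H³)))
(Y(121) + O(q)) + 24541 = (121 + (-68 + 3)/(3*(-53 + 3³))) + 24541 = (121 + (⅓)*(-65)/(-53 + 27)) + 24541 = (121 + (⅓)*(-65)/(-26)) + 24541 = (121 + (⅓)*(-1/26)*(-65)) + 24541 = (121 + ⅚) + 24541 = 731/6 + 24541 = 147977/6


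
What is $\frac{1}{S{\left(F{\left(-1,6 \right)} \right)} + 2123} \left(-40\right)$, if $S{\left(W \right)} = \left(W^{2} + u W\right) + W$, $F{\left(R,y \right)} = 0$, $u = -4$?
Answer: $- \frac{40}{2123} \approx -0.018841$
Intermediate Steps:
$S{\left(W \right)} = W^{2} - 3 W$ ($S{\left(W \right)} = \left(W^{2} - 4 W\right) + W = W^{2} - 3 W$)
$\frac{1}{S{\left(F{\left(-1,6 \right)} \right)} + 2123} \left(-40\right) = \frac{1}{0 \left(-3 + 0\right) + 2123} \left(-40\right) = \frac{1}{0 \left(-3\right) + 2123} \left(-40\right) = \frac{1}{0 + 2123} \left(-40\right) = \frac{1}{2123} \left(-40\right) = - \frac{40}{2123}$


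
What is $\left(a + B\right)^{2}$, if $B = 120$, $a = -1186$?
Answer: $1136356$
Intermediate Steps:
$\left(a + B\right)^{2} = \left(-1186 + 120\right)^{2} = \left(-1066\right)^{2} = 1136356$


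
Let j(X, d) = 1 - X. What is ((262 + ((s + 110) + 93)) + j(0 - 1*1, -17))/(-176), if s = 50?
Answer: -47/16 ≈ -2.9375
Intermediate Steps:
((262 + ((s + 110) + 93)) + j(0 - 1*1, -17))/(-176) = ((262 + ((50 + 110) + 93)) + (1 - (0 - 1*1)))/(-176) = ((262 + (160 + 93)) + (1 - (0 - 1)))*(-1/176) = ((262 + 253) + (1 - 1*(-1)))*(-1/176) = (515 + (1 + 1))*(-1/176) = (515 + 2)*(-1/176) = 517*(-1/176) = -47/16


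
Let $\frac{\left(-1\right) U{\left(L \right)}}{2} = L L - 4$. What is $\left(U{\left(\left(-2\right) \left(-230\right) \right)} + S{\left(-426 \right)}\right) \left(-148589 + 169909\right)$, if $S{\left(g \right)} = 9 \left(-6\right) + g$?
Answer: $-9032687040$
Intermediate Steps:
$U{\left(L \right)} = 8 - 2 L^{2}$ ($U{\left(L \right)} = - 2 \left(L L - 4\right) = - 2 \left(L^{2} - 4\right) = - 2 \left(-4 + L^{2}\right) = 8 - 2 L^{2}$)
$S{\left(g \right)} = -54 + g$
$\left(U{\left(\left(-2\right) \left(-230\right) \right)} + S{\left(-426 \right)}\right) \left(-148589 + 169909\right) = \left(\left(8 - 2 \left(\left(-2\right) \left(-230\right)\right)^{2}\right) - 480\right) \left(-148589 + 169909\right) = \left(\left(8 - 2 \cdot 460^{2}\right) - 480\right) 21320 = \left(\left(8 - 423200\right) - 480\right) 21320 = \left(-423192 - 480\right) 21320 = \left(-423672\right) 21320 = -9032687040$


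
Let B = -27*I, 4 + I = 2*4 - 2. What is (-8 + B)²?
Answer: 3844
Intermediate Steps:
I = 2 (I = -4 + (2*4 - 2) = -4 + (8 - 2) = -4 + 6 = 2)
B = -54 (B = -27*2 = -54)
(-8 + B)² = (-8 - 54)² = (-62)² = 3844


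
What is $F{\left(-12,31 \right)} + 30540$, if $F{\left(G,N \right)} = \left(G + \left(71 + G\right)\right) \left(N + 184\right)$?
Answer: $40645$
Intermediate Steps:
$F{\left(G,N \right)} = \left(71 + 2 G\right) \left(184 + N\right)$
$F{\left(-12,31 \right)} + 30540 = \left(13064 + 71 \cdot 31 + 368 \left(-12\right) + 2 \left(-12\right) 31\right) + 30540 = \left(13064 + 2201 - 4416 - 744\right) + 30540 = 10105 + 30540 = 40645$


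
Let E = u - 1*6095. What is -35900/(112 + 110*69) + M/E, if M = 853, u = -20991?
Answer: -489478603/104308186 ≈ -4.6926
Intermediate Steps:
E = -27086 (E = -20991 - 1*6095 = -20991 - 6095 = -27086)
-35900/(112 + 110*69) + M/E = -35900/(112 + 110*69) + 853/(-27086) = -35900/(112 + 7590) + 853*(-1/27086) = -35900/7702 - 853/27086 = -35900*1/7702 - 853/27086 = -17950/3851 - 853/27086 = -489478603/104308186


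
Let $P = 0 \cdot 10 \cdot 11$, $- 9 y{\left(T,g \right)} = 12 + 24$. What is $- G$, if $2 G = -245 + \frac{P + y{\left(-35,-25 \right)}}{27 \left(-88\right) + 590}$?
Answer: $\frac{218783}{1786} \approx 122.5$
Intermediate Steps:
$y{\left(T,g \right)} = -4$ ($y{\left(T,g \right)} = - \frac{12 + 24}{9} = \left(- \frac{1}{9}\right) 36 = -4$)
$P = 0$ ($P = 0 \cdot 11 = 0$)
$G = - \frac{218783}{1786}$ ($G = \frac{-245 + \frac{0 - 4}{27 \left(-88\right) + 590}}{2} = \frac{-245 - \frac{4}{-2376 + 590}}{2} = \frac{-245 - \frac{4}{-1786}}{2} = \frac{-245 - - \frac{2}{893}}{2} = \frac{-245 + \frac{2}{893}}{2} = \frac{1}{2} \left(- \frac{218783}{893}\right) = - \frac{218783}{1786} \approx -122.5$)
$- G = \left(-1\right) \left(- \frac{218783}{1786}\right) = \frac{218783}{1786}$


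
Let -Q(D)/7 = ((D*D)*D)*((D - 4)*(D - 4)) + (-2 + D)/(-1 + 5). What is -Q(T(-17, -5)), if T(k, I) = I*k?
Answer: 112819676081/4 ≈ 2.8205e+10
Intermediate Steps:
Q(D) = 7/2 - 7*D/4 - 7*D³*(-4 + D)² (Q(D) = -7*(((D*D)*D)*((D - 4)*(D - 4)) + (-2 + D)/(-1 + 5)) = -7*((D²*D)*((-4 + D)*(-4 + D)) + (-2 + D)/4) = -7*(D³*(-4 + D)² + (-2 + D)*(¼)) = -7*(D³*(-4 + D)² + (-½ + D/4)) = -7*(-½ + D/4 + D³*(-4 + D)²) = 7/2 - 7*D/4 - 7*D³*(-4 + D)²)
-Q(T(-17, -5)) = -(7/2 - (-35)*(-17)/4 - 7*(-5*(-17))³*(-4 - 5*(-17))²) = -(7/2 - 7/4*85 - 7*85³*(-4 + 85)²) = -(7/2 - 595/4 - 7*614125*81²) = -(7/2 - 595/4 - 7*614125*6561) = -(7/2 - 595/4 - 28204918875) = -1*(-112819676081/4) = 112819676081/4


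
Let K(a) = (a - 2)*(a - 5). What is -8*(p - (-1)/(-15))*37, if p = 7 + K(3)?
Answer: -21904/15 ≈ -1460.3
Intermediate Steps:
K(a) = (-5 + a)*(-2 + a) (K(a) = (-2 + a)*(-5 + a) = (-5 + a)*(-2 + a))
p = 5 (p = 7 + (10 + 3² - 7*3) = 7 + (10 + 9 - 21) = 7 - 2 = 5)
-8*(p - (-1)/(-15))*37 = -8*(5 - (-1)/(-15))*37 = -8*(5 - (-1)*(-1)/15)*37 = -8*(5 - 1*1/15)*37 = -8*(5 - 1/15)*37 = -8*74/15*37 = -592/15*37 = -21904/15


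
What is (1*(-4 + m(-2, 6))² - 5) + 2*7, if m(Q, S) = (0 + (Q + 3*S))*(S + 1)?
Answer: 11673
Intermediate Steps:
m(Q, S) = (1 + S)*(Q + 3*S) (m(Q, S) = (Q + 3*S)*(1 + S) = (1 + S)*(Q + 3*S))
(1*(-4 + m(-2, 6))² - 5) + 2*7 = (1*(-4 + (-2 + 3*6 + 3*6² - 2*6))² - 5) + 2*7 = (1*(-4 + (-2 + 18 + 3*36 - 12))² - 5) + 14 = (1*(-4 + (-2 + 18 + 108 - 12))² - 5) + 14 = (1*(-4 + 112)² - 5) + 14 = (1*108² - 5) + 14 = (1*11664 - 5) + 14 = (11664 - 5) + 14 = 11659 + 14 = 11673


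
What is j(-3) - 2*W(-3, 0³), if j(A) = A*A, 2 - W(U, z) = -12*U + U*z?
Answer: 77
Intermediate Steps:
W(U, z) = 2 + 12*U - U*z (W(U, z) = 2 - (-12*U + U*z) = 2 + (12*U - U*z) = 2 + 12*U - U*z)
j(A) = A²
j(-3) - 2*W(-3, 0³) = (-3)² - 2*(2 + 12*(-3) - 1*(-3)*0³) = 9 - 2*(2 - 36 - 1*(-3)*0) = 9 - 2*(2 - 36 + 0) = 9 - 2*(-34) = 9 + 68 = 77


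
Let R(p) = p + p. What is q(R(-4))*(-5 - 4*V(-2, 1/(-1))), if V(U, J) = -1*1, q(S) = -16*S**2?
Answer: 1024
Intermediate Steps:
R(p) = 2*p
V(U, J) = -1
q(R(-4))*(-5 - 4*V(-2, 1/(-1))) = (-16*(2*(-4))**2)*(-5 - 4*(-1)) = (-16*(-8)**2)*(-5 + 4) = -16*64*(-1) = -1024*(-1) = 1024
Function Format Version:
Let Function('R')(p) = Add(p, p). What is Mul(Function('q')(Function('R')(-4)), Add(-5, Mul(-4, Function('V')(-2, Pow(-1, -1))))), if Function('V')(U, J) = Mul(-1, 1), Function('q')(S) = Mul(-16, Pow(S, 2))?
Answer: 1024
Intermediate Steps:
Function('R')(p) = Mul(2, p)
Function('V')(U, J) = -1
Mul(Function('q')(Function('R')(-4)), Add(-5, Mul(-4, Function('V')(-2, Pow(-1, -1))))) = Mul(Mul(-16, Pow(Mul(2, -4), 2)), Add(-5, Mul(-4, -1))) = Mul(Mul(-16, Pow(-8, 2)), Add(-5, 4)) = Mul(Mul(-16, 64), -1) = Mul(-1024, -1) = 1024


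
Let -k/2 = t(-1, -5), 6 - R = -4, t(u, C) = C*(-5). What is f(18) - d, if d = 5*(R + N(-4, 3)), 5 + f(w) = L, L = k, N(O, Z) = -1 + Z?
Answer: -115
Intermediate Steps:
t(u, C) = -5*C
R = 10 (R = 6 - 1*(-4) = 6 + 4 = 10)
k = -50 (k = -(-10)*(-5) = -2*25 = -50)
L = -50
f(w) = -55 (f(w) = -5 - 50 = -55)
d = 60 (d = 5*(10 + (-1 + 3)) = 5*(10 + 2) = 5*12 = 60)
f(18) - d = -55 - 1*60 = -55 - 60 = -115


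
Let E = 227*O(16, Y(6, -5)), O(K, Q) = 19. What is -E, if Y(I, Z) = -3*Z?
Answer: -4313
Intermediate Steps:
E = 4313 (E = 227*19 = 4313)
-E = -1*4313 = -4313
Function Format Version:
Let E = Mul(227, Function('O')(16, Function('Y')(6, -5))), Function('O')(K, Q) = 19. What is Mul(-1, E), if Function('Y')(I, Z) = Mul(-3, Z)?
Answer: -4313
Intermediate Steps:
E = 4313 (E = Mul(227, 19) = 4313)
Mul(-1, E) = Mul(-1, 4313) = -4313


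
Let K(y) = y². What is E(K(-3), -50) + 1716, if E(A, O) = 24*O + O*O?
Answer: 3016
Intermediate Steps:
E(A, O) = O² + 24*O (E(A, O) = 24*O + O² = O² + 24*O)
E(K(-3), -50) + 1716 = -50*(24 - 50) + 1716 = -50*(-26) + 1716 = 1300 + 1716 = 3016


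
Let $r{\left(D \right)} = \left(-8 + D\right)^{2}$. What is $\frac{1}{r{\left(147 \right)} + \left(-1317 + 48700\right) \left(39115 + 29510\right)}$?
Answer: $\frac{1}{3251677696} \approx 3.0753 \cdot 10^{-10}$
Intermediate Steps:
$\frac{1}{r{\left(147 \right)} + \left(-1317 + 48700\right) \left(39115 + 29510\right)} = \frac{1}{\left(-8 + 147\right)^{2} + \left(-1317 + 48700\right) \left(39115 + 29510\right)} = \frac{1}{139^{2} + 47383 \cdot 68625} = \frac{1}{19321 + 3251658375} = \frac{1}{3251677696}$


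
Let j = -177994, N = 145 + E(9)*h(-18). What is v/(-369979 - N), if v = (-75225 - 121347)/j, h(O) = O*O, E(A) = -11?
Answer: -49143/16311370160 ≈ -3.0128e-6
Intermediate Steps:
h(O) = O²
N = -3419 (N = 145 - 11*(-18)² = 145 - 11*324 = 145 - 3564 = -3419)
v = 98286/88997 (v = (-75225 - 121347)/(-177994) = -196572*(-1/177994) = 98286/88997 ≈ 1.1044)
v/(-369979 - N) = 98286/(88997*(-369979 - 1*(-3419))) = 98286/(88997*(-369979 + 3419)) = (98286/88997)/(-366560) = (98286/88997)*(-1/366560) = -49143/16311370160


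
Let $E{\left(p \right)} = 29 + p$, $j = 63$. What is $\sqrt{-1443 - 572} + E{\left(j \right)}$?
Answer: $92 + i \sqrt{2015} \approx 92.0 + 44.889 i$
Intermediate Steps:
$\sqrt{-1443 - 572} + E{\left(j \right)} = \sqrt{-1443 - 572} + \left(29 + 63\right) = \sqrt{-1443 - 572} + 92 = \sqrt{-2015} + 92 = i \sqrt{2015} + 92 = 92 + i \sqrt{2015}$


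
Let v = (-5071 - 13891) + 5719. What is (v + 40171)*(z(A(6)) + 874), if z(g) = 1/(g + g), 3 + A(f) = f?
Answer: 23539560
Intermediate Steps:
A(f) = -3 + f
v = -13243 (v = -18962 + 5719 = -13243)
z(g) = 1/(2*g)
(v + 40171)*(z(A(6)) + 874) = (-13243 + 40171)*(1/(2*(-3 + 6)) + 874) = 26928*((1/2)/3 + 874) = 26928*((1/2)*(1/3) + 874) = 26928*(1/6 + 874) = 26928*(5245/6) = 23539560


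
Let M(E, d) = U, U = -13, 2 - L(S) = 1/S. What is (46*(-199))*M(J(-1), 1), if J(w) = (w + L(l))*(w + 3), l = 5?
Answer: 119002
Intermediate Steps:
L(S) = 2 - 1/S
J(w) = (3 + w)*(9/5 + w) (J(w) = (w + (2 - 1/5))*(w + 3) = (w + (2 - 1*1/5))*(3 + w) = (w + (2 - 1/5))*(3 + w) = (w + 9/5)*(3 + w) = (9/5 + w)*(3 + w) = (3 + w)*(9/5 + w))
M(E, d) = -13
(46*(-199))*M(J(-1), 1) = (46*(-199))*(-13) = -9154*(-13) = 119002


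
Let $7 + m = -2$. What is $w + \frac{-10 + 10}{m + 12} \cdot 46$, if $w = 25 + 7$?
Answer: $32$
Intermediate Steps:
$m = -9$ ($m = -7 - 2 = -9$)
$w = 32$
$w + \frac{-10 + 10}{m + 12} \cdot 46 = 32 + \frac{-10 + 10}{-9 + 12} \cdot 46 = 32 + \frac{0}{3} \cdot 46 = 32 + 0 \cdot \frac{1}{3} \cdot 46 = 32 + 0 \cdot 46 = 32 + 0 = 32$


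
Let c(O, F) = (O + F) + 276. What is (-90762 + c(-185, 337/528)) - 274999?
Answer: -193073423/528 ≈ -3.6567e+5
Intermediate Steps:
c(O, F) = 276 + F + O (c(O, F) = (F + O) + 276 = 276 + F + O)
(-90762 + c(-185, 337/528)) - 274999 = (-90762 + (276 + 337/528 - 185)) - 274999 = (-90762 + 48385/528) - 274999 = -47873951/528 - 274999 = -193073423/528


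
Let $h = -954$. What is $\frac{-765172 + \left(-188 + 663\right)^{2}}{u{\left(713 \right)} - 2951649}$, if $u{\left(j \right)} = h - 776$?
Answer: $\frac{539547}{2953379} \approx 0.18269$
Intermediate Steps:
$u{\left(j \right)} = -1730$ ($u{\left(j \right)} = -954 - 776 = -1730$)
$\frac{-765172 + \left(-188 + 663\right)^{2}}{u{\left(713 \right)} - 2951649} = \frac{-765172 + \left(-188 + 663\right)^{2}}{-1730 - 2951649} = \frac{-765172 + 475^{2}}{-2953379} = \left(-765172 + 225625\right) \left(- \frac{1}{2953379}\right) = \left(-539547\right) \left(- \frac{1}{2953379}\right) = \frac{539547}{2953379}$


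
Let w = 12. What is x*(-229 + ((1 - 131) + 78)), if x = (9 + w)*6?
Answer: -35406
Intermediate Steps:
x = 126 (x = (9 + 12)*6 = 21*6 = 126)
x*(-229 + ((1 - 131) + 78)) = 126*(-229 + ((1 - 131) + 78)) = 126*(-229 + (-130 + 78)) = 126*(-229 - 52) = 126*(-281) = -35406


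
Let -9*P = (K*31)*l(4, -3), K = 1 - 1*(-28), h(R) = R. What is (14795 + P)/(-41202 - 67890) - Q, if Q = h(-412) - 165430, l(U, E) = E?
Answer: 13569015277/81819 ≈ 1.6584e+5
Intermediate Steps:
K = 29 (K = 1 + 28 = 29)
P = 899/3 (P = -29*31*(-3)/9 = -899*(-3)/9 = -1/9*(-2697) = 899/3 ≈ 299.67)
Q = -165842 (Q = -412 - 165430 = -165842)
(14795 + P)/(-41202 - 67890) - Q = (14795 + 899/3)/(-41202 - 67890) - 1*(-165842) = (45284/3)/(-109092) + 165842 = (45284/3)*(-1/109092) + 165842 = -11321/81819 + 165842 = 13569015277/81819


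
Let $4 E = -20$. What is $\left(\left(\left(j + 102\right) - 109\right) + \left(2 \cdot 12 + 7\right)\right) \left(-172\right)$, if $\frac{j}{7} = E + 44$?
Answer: $-51084$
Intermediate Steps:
$E = -5$ ($E = \frac{1}{4} \left(-20\right) = -5$)
$j = 273$ ($j = 7 \left(-5 + 44\right) = 7 \cdot 39 = 273$)
$\left(\left(\left(j + 102\right) - 109\right) + \left(2 \cdot 12 + 7\right)\right) \left(-172\right) = \left(\left(\left(273 + 102\right) - 109\right) + \left(2 \cdot 12 + 7\right)\right) \left(-172\right) = \left(\left(375 - 109\right) + \left(24 + 7\right)\right) \left(-172\right) = \left(\left(375 - 109\right) + 31\right) \left(-172\right) = \left(266 + 31\right) \left(-172\right) = 297 \left(-172\right) = -51084$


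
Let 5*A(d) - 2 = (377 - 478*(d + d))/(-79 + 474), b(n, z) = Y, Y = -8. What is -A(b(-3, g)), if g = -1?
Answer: -1763/395 ≈ -4.4633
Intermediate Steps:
b(n, z) = -8
A(d) = 1167/1975 - 956*d/1975 (A(d) = ⅖ + ((377 - 478*(d + d))/(-79 + 474))/5 = ⅖ + ((377 - 956*d)/395)/5 = ⅖ + ((377 - 956*d)*(1/395))/5 = ⅖ + (377/395 - 956*d/395)/5 = ⅖ + (377/1975 - 956*d/1975) = 1167/1975 - 956*d/1975)
-A(b(-3, g)) = -(1167/1975 - 956/1975*(-8)) = -(1167/1975 + 7648/1975) = -1*1763/395 = -1763/395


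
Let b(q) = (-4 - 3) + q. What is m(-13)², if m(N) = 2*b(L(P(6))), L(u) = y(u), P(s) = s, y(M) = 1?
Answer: 144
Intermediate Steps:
L(u) = 1
b(q) = -7 + q
m(N) = -12 (m(N) = 2*(-7 + 1) = 2*(-6) = -12)
m(-13)² = (-12)² = 144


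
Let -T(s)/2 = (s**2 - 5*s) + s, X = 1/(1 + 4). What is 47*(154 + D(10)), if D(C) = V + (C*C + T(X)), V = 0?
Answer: 300236/25 ≈ 12009.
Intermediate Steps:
X = 1/5 ≈ 0.20000
T(s) = -2*s**2 + 8*s (T(s) = -2*((s**2 - 5*s) + s) = -2*(s**2 - 4*s) = -2*s**2 + 8*s)
D(C) = 38/25 + C**2 (D(C) = 0 + (C*C + 2*(1/5)*(4 - 1*1/5)) = 0 + (C**2 + 2*(1/5)*(4 - 1/5)) = 0 + (C**2 + 2*(1/5)*(19/5)) = 0 + (C**2 + 38/25) = 0 + (38/25 + C**2) = 38/25 + C**2)
47*(154 + D(10)) = 47*(154 + (38/25 + 10**2)) = 47*(154 + (38/25 + 100)) = 47*(154 + 2538/25) = 47*(6388/25) = 300236/25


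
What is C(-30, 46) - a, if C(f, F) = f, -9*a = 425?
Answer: 155/9 ≈ 17.222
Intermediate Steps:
a = -425/9 (a = -1/9*425 = -425/9 ≈ -47.222)
C(-30, 46) - a = -30 - 1*(-425/9) = -30 + 425/9 = 155/9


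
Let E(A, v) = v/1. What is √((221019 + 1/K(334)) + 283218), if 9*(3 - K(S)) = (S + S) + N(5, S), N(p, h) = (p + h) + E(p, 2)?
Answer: 5*√19449913278/982 ≈ 710.10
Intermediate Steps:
E(A, v) = v (E(A, v) = v*1 = v)
N(p, h) = 2 + h + p (N(p, h) = (p + h) + 2 = (h + p) + 2 = 2 + h + p)
K(S) = 20/9 - S/3 (K(S) = 3 - ((S + S) + (2 + S + 5))/9 = 3 - (2*S + (7 + S))/9 = 3 - (7 + 3*S)/9 = 3 + (-7/9 - S/3) = 20/9 - S/3)
√((221019 + 1/K(334)) + 283218) = √((221019 + 1/(20/9 - ⅓*334)) + 283218) = √((221019 + 1/(20/9 - 334/3)) + 283218) = √((221019 + 1/(-982/9)) + 283218) = √((221019 - 9/982) + 283218) = √(217040649/982 + 283218) = √(495160725/982) = 5*√19449913278/982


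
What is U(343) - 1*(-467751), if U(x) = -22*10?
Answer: 467531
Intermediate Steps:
U(x) = -220
U(343) - 1*(-467751) = -220 - 1*(-467751) = -220 + 467751 = 467531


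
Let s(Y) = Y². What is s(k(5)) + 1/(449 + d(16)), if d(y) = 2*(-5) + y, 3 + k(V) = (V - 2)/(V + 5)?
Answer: 66359/9100 ≈ 7.2922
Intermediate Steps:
k(V) = -3 + (-2 + V)/(5 + V) (k(V) = -3 + (V - 2)/(V + 5) = -3 + (-2 + V)/(5 + V))
d(y) = -10 + y
s(k(5)) + 1/(449 + d(16)) = ((-17 - 2*5)/(5 + 5))² + 1/(449 + (-10 + 16)) = ((-17 - 10)/10)² + 1/(449 + 6) = ((⅒)*(-27))² + 1/455 = (-27/10)² + 1/455 = 729/100 + 1/455 = 66359/9100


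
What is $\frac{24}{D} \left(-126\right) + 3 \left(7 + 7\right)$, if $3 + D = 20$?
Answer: $- \frac{2310}{17} \approx -135.88$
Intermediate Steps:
$D = 17$ ($D = -3 + 20 = 17$)
$\frac{24}{D} \left(-126\right) + 3 \left(7 + 7\right) = \frac{24}{17} \left(-126\right) + 3 \left(7 + 7\right) = 24 \cdot \frac{1}{17} \left(-126\right) + 3 \cdot 14 = \frac{24}{17} \left(-126\right) + 42 = - \frac{3024}{17} + 42 = - \frac{2310}{17}$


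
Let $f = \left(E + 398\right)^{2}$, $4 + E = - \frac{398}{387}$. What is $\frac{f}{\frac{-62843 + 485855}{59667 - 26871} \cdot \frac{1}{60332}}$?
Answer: $\frac{1271189529600332800}{1759835673} \approx 7.2233 \cdot 10^{8}$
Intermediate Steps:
$E = - \frac{1946}{387}$ ($E = -4 - \frac{398}{387} = - \frac{1946}{387} \approx -5.0284$)
$f = \frac{23128326400}{149769}$ ($f = \left(- \frac{1946}{387} + 398\right)^{2} = \left(\frac{152080}{387}\right)^{2} = \frac{23128326400}{149769} \approx 1.5443 \cdot 10^{5}$)
$\frac{f}{\frac{-62843 + 485855}{59667 - 26871} \cdot \frac{1}{60332}} = \frac{23128326400}{149769 \frac{\left(-62843 + 485855\right) \frac{1}{59667 - 26871}}{60332}} = \frac{23128326400}{149769 \frac{423012}{59667 - 26871} \cdot \frac{1}{60332}} = \frac{23128326400}{149769 \cdot \frac{423012}{32796} \cdot \frac{1}{60332}} = \frac{23128326400}{149769 \cdot 423012 \cdot \frac{1}{32796} \cdot \frac{1}{60332}} = \frac{23128326400}{149769 \cdot \frac{35251}{2733} \cdot \frac{1}{60332}} = \frac{23128326400}{149769 \cdot \frac{35251}{164887356}} = \frac{23128326400}{149769} \cdot \frac{164887356}{35251} = \frac{1271189529600332800}{1759835673}$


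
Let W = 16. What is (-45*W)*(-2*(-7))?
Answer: -10080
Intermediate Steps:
(-45*W)*(-2*(-7)) = (-45*16)*(-2*(-7)) = -720*14 = -10080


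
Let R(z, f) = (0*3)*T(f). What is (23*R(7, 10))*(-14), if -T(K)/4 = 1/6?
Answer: 0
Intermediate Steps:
T(K) = -⅔ (T(K) = -4/6 = -4*⅙ = -⅔)
R(z, f) = 0 (R(z, f) = (0*3)*(-⅔) = 0*(-⅔) = 0)
(23*R(7, 10))*(-14) = (23*0)*(-14) = 0*(-14) = 0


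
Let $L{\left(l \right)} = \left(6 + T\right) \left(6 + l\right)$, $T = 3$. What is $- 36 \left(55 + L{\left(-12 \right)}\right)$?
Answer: $-36$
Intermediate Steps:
$L{\left(l \right)} = 54 + 9 l$ ($L{\left(l \right)} = \left(6 + 3\right) \left(6 + l\right) = 9 \left(6 + l\right) = 54 + 9 l$)
$- 36 \left(55 + L{\left(-12 \right)}\right) = - 36 \left(55 + \left(54 + 9 \left(-12\right)\right)\right) = - 36 \left(55 + \left(54 - 108\right)\right) = - 36 \left(55 - 54\right) = \left(-36\right) 1 = -36$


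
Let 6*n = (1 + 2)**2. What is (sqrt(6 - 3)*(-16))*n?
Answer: -24*sqrt(3) ≈ -41.569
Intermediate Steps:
n = 3/2 (n = (1 + 2)**2/6 = (1/6)*3**2 = (1/6)*9 = 3/2 ≈ 1.5000)
(sqrt(6 - 3)*(-16))*n = (sqrt(6 - 3)*(-16))*(3/2) = (sqrt(3)*(-16))*(3/2) = -16*sqrt(3)*(3/2) = -24*sqrt(3)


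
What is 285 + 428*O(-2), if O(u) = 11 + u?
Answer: 4137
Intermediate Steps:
285 + 428*O(-2) = 285 + 428*(11 - 2) = 285 + 428*9 = 285 + 3852 = 4137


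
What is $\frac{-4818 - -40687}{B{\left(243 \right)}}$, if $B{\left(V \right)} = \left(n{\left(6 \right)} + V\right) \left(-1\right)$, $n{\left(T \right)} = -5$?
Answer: $- \frac{35869}{238} \approx -150.71$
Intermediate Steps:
$B{\left(V \right)} = 5 - V$ ($B{\left(V \right)} = \left(-5 + V\right) \left(-1\right) = 5 - V$)
$\frac{-4818 - -40687}{B{\left(243 \right)}} = \frac{-4818 - -40687}{5 - 243} = \frac{-4818 + 40687}{5 - 243} = \frac{35869}{-238} = 35869 \left(- \frac{1}{238}\right) = - \frac{35869}{238}$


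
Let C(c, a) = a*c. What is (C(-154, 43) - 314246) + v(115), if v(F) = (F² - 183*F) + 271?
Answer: -328417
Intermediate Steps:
v(F) = 271 + F² - 183*F
(C(-154, 43) - 314246) + v(115) = (43*(-154) - 314246) + (271 + 115² - 183*115) = (-6622 - 314246) + (271 + 13225 - 21045) = -320868 - 7549 = -328417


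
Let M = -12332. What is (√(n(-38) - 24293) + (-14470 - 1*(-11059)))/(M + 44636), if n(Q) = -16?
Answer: -1137/10768 + I*√2701/10768 ≈ -0.10559 + 0.0048264*I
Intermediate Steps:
(√(n(-38) - 24293) + (-14470 - 1*(-11059)))/(M + 44636) = (√(-16 - 24293) + (-14470 - 1*(-11059)))/(-12332 + 44636) = (√(-24309) + (-14470 + 11059))/32304 = (3*I*√2701 - 3411)*(1/32304) = (-3411 + 3*I*√2701)*(1/32304) = -1137/10768 + I*√2701/10768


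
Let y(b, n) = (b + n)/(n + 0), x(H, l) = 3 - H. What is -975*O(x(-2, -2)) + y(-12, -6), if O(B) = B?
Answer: -4872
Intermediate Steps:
y(b, n) = (b + n)/n
-975*O(x(-2, -2)) + y(-12, -6) = -975*(3 - 1*(-2)) + (-12 - 6)/(-6) = -975*(3 + 2) - 1/6*(-18) = -975*5 + 3 = -4875 + 3 = -4872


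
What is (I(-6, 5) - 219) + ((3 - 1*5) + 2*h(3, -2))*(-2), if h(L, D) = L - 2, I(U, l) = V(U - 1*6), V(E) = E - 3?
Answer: -234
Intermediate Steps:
V(E) = -3 + E
I(U, l) = -9 + U (I(U, l) = -3 + (U - 1*6) = -3 + (U - 6) = -3 + (-6 + U) = -9 + U)
h(L, D) = -2 + L
(I(-6, 5) - 219) + ((3 - 1*5) + 2*h(3, -2))*(-2) = ((-9 - 6) - 219) + ((3 - 1*5) + 2*(-2 + 3))*(-2) = (-15 - 219) + ((3 - 5) + 2*1)*(-2) = -234 + (-2 + 2)*(-2) = -234 + 0*(-2) = -234 + 0 = -234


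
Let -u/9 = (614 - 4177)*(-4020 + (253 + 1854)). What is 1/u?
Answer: -1/61344171 ≈ -1.6301e-8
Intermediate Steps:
u = -61344171 (u = -9*(614 - 4177)*(-4020 + (253 + 1854)) = -(-32067)*(-4020 + 2107) = -(-32067)*(-1913) = -9*6816019 = -61344171)
1/u = 1/(-61344171) = -1/61344171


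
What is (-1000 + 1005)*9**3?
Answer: 3645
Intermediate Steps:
(-1000 + 1005)*9**3 = 5*729 = 3645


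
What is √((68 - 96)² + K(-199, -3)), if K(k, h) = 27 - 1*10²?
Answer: 3*√79 ≈ 26.665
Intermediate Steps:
K(k, h) = -73 (K(k, h) = 27 - 1*100 = 27 - 100 = -73)
√((68 - 96)² + K(-199, -3)) = √((68 - 96)² - 73) = √((-28)² - 73) = √(784 - 73) = √711 = 3*√79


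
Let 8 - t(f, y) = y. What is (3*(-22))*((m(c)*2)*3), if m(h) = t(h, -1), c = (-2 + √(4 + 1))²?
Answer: -3564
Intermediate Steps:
t(f, y) = 8 - y
c = (-2 + √5)² ≈ 0.055728
m(h) = 9 (m(h) = 8 - 1*(-1) = 8 + 1 = 9)
(3*(-22))*((m(c)*2)*3) = (3*(-22))*((9*2)*3) = -1188*3 = -66*54 = -3564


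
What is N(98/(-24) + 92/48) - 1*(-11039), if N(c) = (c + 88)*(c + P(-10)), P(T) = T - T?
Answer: 390709/36 ≈ 10853.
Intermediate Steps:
P(T) = 0
N(c) = c*(88 + c) (N(c) = (c + 88)*(c + 0) = (88 + c)*c = c*(88 + c))
N(98/(-24) + 92/48) - 1*(-11039) = (98/(-24) + 92/48)*(88 + (98/(-24) + 92/48)) - 1*(-11039) = (98*(-1/24) + 92*(1/48))*(88 + (98*(-1/24) + 92*(1/48))) + 11039 = (-49/12 + 23/12)*(88 + (-49/12 + 23/12)) + 11039 = -13*(88 - 13/6)/6 + 11039 = -13/6*515/6 + 11039 = -6695/36 + 11039 = 390709/36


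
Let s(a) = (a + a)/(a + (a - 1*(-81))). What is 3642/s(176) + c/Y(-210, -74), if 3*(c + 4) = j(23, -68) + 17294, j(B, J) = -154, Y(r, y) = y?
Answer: 86015459/19536 ≈ 4402.9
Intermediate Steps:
s(a) = 2*a/(81 + 2*a) (s(a) = (2*a)/(a + (a + 81)) = (2*a)/(a + (81 + a)) = (2*a)/(81 + 2*a) = 2*a/(81 + 2*a))
c = 17128/3 (c = -4 + (-154 + 17294)/3 = -4 + (1/3)*17140 = -4 + 17140/3 = 17128/3 ≈ 5709.3)
3642/s(176) + c/Y(-210, -74) = 3642/((2*176/(81 + 2*176))) + (17128/3)/(-74) = 3642/((2*176/(81 + 352))) + (17128/3)*(-1/74) = 3642/((2*176/433)) - 8564/111 = 3642/((2*176*(1/433))) - 8564/111 = 3642/(352/433) - 8564/111 = 3642*(433/352) - 8564/111 = 788493/176 - 8564/111 = 86015459/19536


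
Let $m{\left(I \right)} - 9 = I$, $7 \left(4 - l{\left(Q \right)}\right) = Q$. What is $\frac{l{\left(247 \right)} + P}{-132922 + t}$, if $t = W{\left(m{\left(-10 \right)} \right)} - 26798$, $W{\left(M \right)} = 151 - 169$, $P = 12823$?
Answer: $- \frac{44771}{559083} \approx -0.080079$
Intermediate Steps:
$l{\left(Q \right)} = 4 - \frac{Q}{7}$
$m{\left(I \right)} = 9 + I$
$W{\left(M \right)} = -18$
$t = -26816$ ($t = -18 - 26798 = -26816$)
$\frac{l{\left(247 \right)} + P}{-132922 + t} = \frac{\left(4 - \frac{247}{7}\right) + 12823}{-132922 - 26816} = \frac{\left(4 - \frac{247}{7}\right) + 12823}{-159738} = \left(- \frac{219}{7} + 12823\right) \left(- \frac{1}{159738}\right) = \frac{89542}{7} \left(- \frac{1}{159738}\right) = - \frac{44771}{559083}$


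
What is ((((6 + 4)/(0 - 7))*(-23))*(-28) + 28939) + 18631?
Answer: 46650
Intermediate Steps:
((((6 + 4)/(0 - 7))*(-23))*(-28) + 28939) + 18631 = (((10/(-7))*(-23))*(-28) + 28939) + 18631 = (((10*(-1/7))*(-23))*(-28) + 28939) + 18631 = (-10/7*(-23)*(-28) + 28939) + 18631 = ((230/7)*(-28) + 28939) + 18631 = (-920 + 28939) + 18631 = 28019 + 18631 = 46650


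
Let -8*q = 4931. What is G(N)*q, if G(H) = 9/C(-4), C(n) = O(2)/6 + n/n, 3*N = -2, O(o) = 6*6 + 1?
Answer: -133137/172 ≈ -774.05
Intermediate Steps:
q = -4931/8 (q = -1/8*4931 = -4931/8 ≈ -616.38)
O(o) = 37 (O(o) = 36 + 1 = 37)
N = -2/3 (N = (1/3)*(-2) = -2/3 ≈ -0.66667)
C(n) = 43/6 (C(n) = 37/6 + n/n = 37*(1/6) + 1 = 37/6 + 1 = 43/6)
G(H) = 54/43 (G(H) = 9/(43/6) = 9*(6/43) = 54/43)
G(N)*q = (54/43)*(-4931/8) = -133137/172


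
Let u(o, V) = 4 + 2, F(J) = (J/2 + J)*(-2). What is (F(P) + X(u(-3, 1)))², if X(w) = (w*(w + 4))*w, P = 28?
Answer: 76176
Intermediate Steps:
F(J) = -3*J (F(J) = (J*(½) + J)*(-2) = (J/2 + J)*(-2) = (3*J/2)*(-2) = -3*J)
u(o, V) = 6
X(w) = w²*(4 + w) (X(w) = (w*(4 + w))*w = w²*(4 + w))
(F(P) + X(u(-3, 1)))² = (-3*28 + 6²*(4 + 6))² = (-84 + 36*10)² = (-84 + 360)² = 276² = 76176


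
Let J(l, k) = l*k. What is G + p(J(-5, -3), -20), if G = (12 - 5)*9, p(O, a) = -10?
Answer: 53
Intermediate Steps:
J(l, k) = k*l
G = 63 (G = 7*9 = 63)
G + p(J(-5, -3), -20) = 63 - 10 = 53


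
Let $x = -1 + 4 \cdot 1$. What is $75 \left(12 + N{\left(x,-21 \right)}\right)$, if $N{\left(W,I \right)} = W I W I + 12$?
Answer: $299475$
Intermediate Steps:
$x = 3$ ($x = -1 + 4 = 3$)
$N{\left(W,I \right)} = 12 + I^{2} W^{2}$ ($N{\left(W,I \right)} = I W W I + 12 = I W^{2} I + 12 = I^{2} W^{2} + 12 = 12 + I^{2} W^{2}$)
$75 \left(12 + N{\left(x,-21 \right)}\right) = 75 \left(12 + \left(12 + \left(-21\right)^{2} \cdot 3^{2}\right)\right) = 75 \left(12 + \left(12 + 441 \cdot 9\right)\right) = 75 \left(12 + \left(12 + 3969\right)\right) = 75 \left(12 + 3981\right) = 75 \cdot 3993 = 299475$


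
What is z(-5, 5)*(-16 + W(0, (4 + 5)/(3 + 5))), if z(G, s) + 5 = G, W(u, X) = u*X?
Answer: 160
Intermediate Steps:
W(u, X) = X*u
z(G, s) = -5 + G
z(-5, 5)*(-16 + W(0, (4 + 5)/(3 + 5))) = (-5 - 5)*(-16 + ((4 + 5)/(3 + 5))*0) = -10*(-16 + (9/8)*0) = -10*(-16 + 0) = -10*(-16) = 160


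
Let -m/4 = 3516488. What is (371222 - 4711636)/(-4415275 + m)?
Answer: 4340414/18481227 ≈ 0.23486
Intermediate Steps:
m = -14065952 (m = -4*3516488 = -14065952)
(371222 - 4711636)/(-4415275 + m) = (371222 - 4711636)/(-4415275 - 14065952) = -4340414/(-18481227) = -4340414*(-1/18481227) = 4340414/18481227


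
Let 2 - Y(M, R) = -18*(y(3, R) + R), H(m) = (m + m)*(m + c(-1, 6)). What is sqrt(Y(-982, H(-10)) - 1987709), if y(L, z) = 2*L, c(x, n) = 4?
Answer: I*sqrt(1985439) ≈ 1409.1*I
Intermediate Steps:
H(m) = 2*m*(4 + m) (H(m) = (m + m)*(m + 4) = (2*m)*(4 + m) = 2*m*(4 + m))
Y(M, R) = 110 + 18*R (Y(M, R) = 2 - (-18)*(2*3 + R) = 2 - (-18)*(6 + R) = 2 - (-108 - 18*R) = 2 + (108 + 18*R) = 110 + 18*R)
sqrt(Y(-982, H(-10)) - 1987709) = sqrt((110 + 18*(2*(-10)*(4 - 10))) - 1987709) = sqrt((110 + 18*(2*(-10)*(-6))) - 1987709) = sqrt((110 + 18*120) - 1987709) = sqrt((110 + 2160) - 1987709) = sqrt(2270 - 1987709) = sqrt(-1985439) = I*sqrt(1985439)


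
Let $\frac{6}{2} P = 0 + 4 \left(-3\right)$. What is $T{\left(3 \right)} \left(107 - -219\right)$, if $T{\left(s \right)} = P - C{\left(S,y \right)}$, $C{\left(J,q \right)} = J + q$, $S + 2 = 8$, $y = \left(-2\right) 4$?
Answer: $-652$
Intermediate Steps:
$y = -8$
$S = 6$ ($S = -2 + 8 = 6$)
$P = -4$ ($P = \frac{0 + 4 \left(-3\right)}{3} = \frac{0 - 12}{3} = \frac{1}{3} \left(-12\right) = -4$)
$T{\left(s \right)} = -2$ ($T{\left(s \right)} = -4 - \left(6 - 8\right) = -4 - -2 = -4 + 2 = -2$)
$T{\left(3 \right)} \left(107 - -219\right) = - 2 \left(107 - -219\right) = - 2 \left(107 + 219\right) = \left(-2\right) 326 = -652$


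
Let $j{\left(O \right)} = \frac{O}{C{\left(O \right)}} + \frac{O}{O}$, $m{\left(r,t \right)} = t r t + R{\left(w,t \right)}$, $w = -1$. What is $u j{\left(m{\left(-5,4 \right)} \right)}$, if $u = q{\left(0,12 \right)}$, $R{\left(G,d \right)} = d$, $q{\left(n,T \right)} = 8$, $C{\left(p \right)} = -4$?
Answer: $160$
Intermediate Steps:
$m{\left(r,t \right)} = t + r t^{2}$ ($m{\left(r,t \right)} = t r t + t = r t t + t = r t^{2} + t = t + r t^{2}$)
$j{\left(O \right)} = 1 - \frac{O}{4}$ ($j{\left(O \right)} = \frac{O}{-4} + \frac{O}{O} = O \left(- \frac{1}{4}\right) + 1 = - \frac{O}{4} + 1 = 1 - \frac{O}{4}$)
$u = 8$
$u j{\left(m{\left(-5,4 \right)} \right)} = 8 \left(1 - \frac{4 \left(1 - 20\right)}{4}\right) = 8 \left(1 - \frac{4 \left(-19\right)}{4}\right) = 8 \left(1 - -19\right) = 8 \left(1 + 19\right) = 8 \cdot 20 = 160$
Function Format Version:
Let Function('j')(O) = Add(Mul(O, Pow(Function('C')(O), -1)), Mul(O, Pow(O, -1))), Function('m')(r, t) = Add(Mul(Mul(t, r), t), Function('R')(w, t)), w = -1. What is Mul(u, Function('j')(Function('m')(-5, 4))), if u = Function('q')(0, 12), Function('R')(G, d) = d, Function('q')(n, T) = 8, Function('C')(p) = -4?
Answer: 160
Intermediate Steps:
Function('m')(r, t) = Add(t, Mul(r, Pow(t, 2))) (Function('m')(r, t) = Add(Mul(Mul(t, r), t), t) = Add(Mul(Mul(r, t), t), t) = Add(Mul(r, Pow(t, 2)), t) = Add(t, Mul(r, Pow(t, 2))))
Function('j')(O) = Add(1, Mul(Rational(-1, 4), O)) (Function('j')(O) = Add(Mul(O, Pow(-4, -1)), Mul(O, Pow(O, -1))) = Add(Mul(O, Rational(-1, 4)), 1) = Add(Mul(Rational(-1, 4), O), 1) = Add(1, Mul(Rational(-1, 4), O)))
u = 8
Mul(u, Function('j')(Function('m')(-5, 4))) = Mul(8, Add(1, Mul(Rational(-1, 4), Mul(4, Add(1, Mul(-5, 4)))))) = Mul(8, Add(1, Mul(Rational(-1, 4), Mul(4, Add(1, -20))))) = Mul(8, Add(1, Mul(Rational(-1, 4), Mul(4, -19)))) = Mul(8, Add(1, Mul(Rational(-1, 4), -76))) = Mul(8, Add(1, 19)) = Mul(8, 20) = 160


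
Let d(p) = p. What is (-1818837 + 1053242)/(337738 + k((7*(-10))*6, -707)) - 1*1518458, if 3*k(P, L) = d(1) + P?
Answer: -307577793379/202559 ≈ -1.5185e+6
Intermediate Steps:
k(P, L) = ⅓ + P/3 (k(P, L) = (1 + P)/3 = ⅓ + P/3)
(-1818837 + 1053242)/(337738 + k((7*(-10))*6, -707)) - 1*1518458 = (-1818837 + 1053242)/(337738 + (⅓ + ((7*(-10))*6)/3)) - 1*1518458 = -765595/(337738 + (⅓ + (-70*6)/3)) - 1518458 = -765595/(337738 + (⅓ + (⅓)*(-420))) - 1518458 = -765595/(337738 + (⅓ - 140)) - 1518458 = -765595/(337738 - 419/3) - 1518458 = -765595/1012795/3 - 1518458 = -765595*3/1012795 - 1518458 = -459357/202559 - 1518458 = -307577793379/202559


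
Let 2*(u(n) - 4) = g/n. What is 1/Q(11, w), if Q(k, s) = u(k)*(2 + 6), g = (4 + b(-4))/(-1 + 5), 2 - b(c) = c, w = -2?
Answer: 11/362 ≈ 0.030387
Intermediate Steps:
b(c) = 2 - c
g = 5/2 (g = (4 + (2 - 1*(-4)))/(-1 + 5) = (4 + (2 + 4))/4 = (4 + 6)*(¼) = 10*(¼) = 5/2 ≈ 2.5000)
u(n) = 4 + 5/(4*n) (u(n) = 4 + (5/(2*n))/2 = 4 + 5/(4*n))
Q(k, s) = 32 + 10/k (Q(k, s) = (4 + 5/(4*k))*(2 + 6) = (4 + 5/(4*k))*8 = 32 + 10/k)
1/Q(11, w) = 1/(32 + 10/11) = 1/(362/11) = 11/362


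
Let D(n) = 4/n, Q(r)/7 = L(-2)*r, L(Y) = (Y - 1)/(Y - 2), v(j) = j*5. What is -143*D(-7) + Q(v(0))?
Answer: 572/7 ≈ 81.714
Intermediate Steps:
v(j) = 5*j
L(Y) = (-1 + Y)/(-2 + Y)
Q(r) = 21*r/4 (Q(r) = 7*(((-1 - 2)/(-2 - 2))*r) = 7*((-3/(-4))*r) = 7*((-1/4*(-3))*r) = 7*(3*r/4) = 21*r/4)
-143*D(-7) + Q(v(0)) = -572/(-7) + 21*(5*0)/4 = -572*(-1)/7 + (21/4)*0 = -143*(-4/7) + 0 = 572/7 + 0 = 572/7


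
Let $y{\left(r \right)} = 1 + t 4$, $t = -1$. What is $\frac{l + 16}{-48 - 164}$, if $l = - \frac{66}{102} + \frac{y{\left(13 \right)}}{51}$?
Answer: $- \frac{65}{901} \approx -0.072142$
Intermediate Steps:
$y{\left(r \right)} = -3$ ($y{\left(r \right)} = 1 - 4 = -3$)
$l = - \frac{12}{17}$ ($l = - \frac{66}{102} - \frac{3}{51} = \left(-66\right) \frac{1}{102} - \frac{1}{17} = - \frac{11}{17} - \frac{1}{17} = - \frac{12}{17} \approx -0.70588$)
$\frac{l + 16}{-48 - 164} = \frac{- \frac{12}{17} + 16}{-48 - 164} = \frac{260}{17 \left(-48 - 164\right)} = \frac{260}{17 \left(-212\right)} = \frac{260}{17} \left(- \frac{1}{212}\right) = - \frac{65}{901}$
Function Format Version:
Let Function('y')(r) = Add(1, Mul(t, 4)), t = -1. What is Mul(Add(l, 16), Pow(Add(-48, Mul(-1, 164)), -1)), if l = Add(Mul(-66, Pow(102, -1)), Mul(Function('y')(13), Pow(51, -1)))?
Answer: Rational(-65, 901) ≈ -0.072142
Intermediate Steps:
Function('y')(r) = -3 (Function('y')(r) = Add(1, Mul(-1, 4)) = Add(1, -4) = -3)
l = Rational(-12, 17) (l = Add(Mul(-66, Pow(102, -1)), Mul(-3, Pow(51, -1))) = Add(Mul(-66, Rational(1, 102)), Mul(-3, Rational(1, 51))) = Add(Rational(-11, 17), Rational(-1, 17)) = Rational(-12, 17) ≈ -0.70588)
Mul(Add(l, 16), Pow(Add(-48, Mul(-1, 164)), -1)) = Mul(Add(Rational(-12, 17), 16), Pow(Add(-48, Mul(-1, 164)), -1)) = Mul(Rational(260, 17), Pow(Add(-48, -164), -1)) = Mul(Rational(260, 17), Pow(-212, -1)) = Mul(Rational(260, 17), Rational(-1, 212)) = Rational(-65, 901)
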